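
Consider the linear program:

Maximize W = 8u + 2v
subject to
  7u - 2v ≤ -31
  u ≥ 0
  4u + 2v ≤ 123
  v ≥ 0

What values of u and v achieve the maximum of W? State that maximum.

u = 92/11, v = 985/22, maximum W = 1721/11

Corner points and W = 8u + 2v:
  (0, 31/2) → W = 31
  (92/11, 985/22) → W = 1721/11
  (0, 123/2) → W = 123

At the optimal vertex, 7u - 2v = -31 and 4u + 2v = 123.
Solving simultaneously gives u = 92/11, v = 985/22.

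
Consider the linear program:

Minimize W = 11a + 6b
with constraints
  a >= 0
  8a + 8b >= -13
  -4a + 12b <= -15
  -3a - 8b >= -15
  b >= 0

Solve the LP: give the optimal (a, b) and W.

a = 15/4, b = 0, minimum W = 165/4

Corner points and W = 11a + 6b:
  (75/17, 15/68) → W = 1695/34
  (15/4, 0) → W = 165/4
  (5, 0) → W = 55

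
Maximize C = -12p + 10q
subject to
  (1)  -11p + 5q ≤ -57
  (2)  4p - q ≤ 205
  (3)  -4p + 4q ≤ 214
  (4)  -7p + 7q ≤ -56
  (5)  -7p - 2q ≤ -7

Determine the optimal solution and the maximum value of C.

At the optimal vertex, -11p + 5q = -57 and -7p + 7q = -56.
Solving simultaneously gives p = 17/6, q = -31/6.

p = 17/6, q = -31/6, maximum C = -257/3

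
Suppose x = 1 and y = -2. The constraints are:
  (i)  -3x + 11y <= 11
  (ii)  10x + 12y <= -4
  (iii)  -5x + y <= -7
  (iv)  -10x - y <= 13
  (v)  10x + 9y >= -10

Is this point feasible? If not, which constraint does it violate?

(i): -25 ≤ 11 ✓
(ii): -14 ≤ -4 ✓
(iii): -7 ≤ -7 ✓
(iv): -8 ≤ 13 ✓
(v): -8 ≥ -10 ✓

feasible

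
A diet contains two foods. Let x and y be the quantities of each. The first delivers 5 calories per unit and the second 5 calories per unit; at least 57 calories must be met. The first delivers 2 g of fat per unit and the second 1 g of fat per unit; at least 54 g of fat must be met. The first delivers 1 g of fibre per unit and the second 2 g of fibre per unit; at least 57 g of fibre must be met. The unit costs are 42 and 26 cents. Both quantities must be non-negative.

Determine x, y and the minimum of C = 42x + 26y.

Feasible corners and C = 42x + 26y:
  (0, 54) → C = 1404
  (57, 0) → C = 2394
  (17, 20) → C = 1234
The feasible region is unbounded (it extends along (0, 1), (1, 0)), but C strictly increases along every unbounded feasible direction, so there is no improving ray and the minimum is attained at a vertex.

x = 17, y = 20, minimum C = 1234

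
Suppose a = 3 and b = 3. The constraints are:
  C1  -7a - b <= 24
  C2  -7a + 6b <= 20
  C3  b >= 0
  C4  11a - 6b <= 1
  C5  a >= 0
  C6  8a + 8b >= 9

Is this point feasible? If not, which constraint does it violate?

Constraint C4: 11a - 6b = 15, which is not ≤ 1. All other constraints are satisfied.

not feasible — violates C4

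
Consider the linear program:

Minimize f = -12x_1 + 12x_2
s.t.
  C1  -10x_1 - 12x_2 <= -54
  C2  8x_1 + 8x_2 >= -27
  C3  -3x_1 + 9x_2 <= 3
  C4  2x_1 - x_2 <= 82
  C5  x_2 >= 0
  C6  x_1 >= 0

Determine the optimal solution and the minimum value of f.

x_1 = 41, x_2 = 0, minimum f = -492

Corner points and f = -12x_1 + 12x_2:
  (25/7, 32/21) → f = -172/7
  (27/5, 0) → f = -324/5
  (247/5, 84/5) → f = -1956/5
  (41, 0) → f = -492

The binding constraints are 2x_1 - x_2 = 82 and x_2 = 0.
Solving simultaneously gives x_1 = 41, x_2 = 0.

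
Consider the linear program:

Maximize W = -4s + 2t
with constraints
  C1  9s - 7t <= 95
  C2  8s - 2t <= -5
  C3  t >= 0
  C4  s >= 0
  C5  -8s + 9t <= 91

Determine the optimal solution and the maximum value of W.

s = 0, t = 91/9, maximum W = 182/9

Vertices and W = -4s + 2t:
  (0, 5/2) → W = 5
  (137/56, 86/7) → W = 207/14
  (0, 91/9) → W = 182/9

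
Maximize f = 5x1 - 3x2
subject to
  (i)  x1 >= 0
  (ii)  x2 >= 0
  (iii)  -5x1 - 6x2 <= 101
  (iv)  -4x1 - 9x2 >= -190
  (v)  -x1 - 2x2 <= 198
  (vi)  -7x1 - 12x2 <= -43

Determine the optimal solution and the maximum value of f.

Corner points and f = 5x1 - 3x2:
  (0, 190/9) → f = -190/3
  (0, 43/12) → f = -43/4
  (95/2, 0) → f = 475/2
  (43/7, 0) → f = 215/7

x1 = 95/2, x2 = 0, maximum f = 475/2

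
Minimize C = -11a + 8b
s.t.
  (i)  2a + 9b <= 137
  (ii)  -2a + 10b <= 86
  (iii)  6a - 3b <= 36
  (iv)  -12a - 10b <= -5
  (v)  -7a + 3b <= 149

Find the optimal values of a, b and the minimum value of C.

a = 125/32, b = -67/16, minimum C = -2447/32

Vertices and C = -11a + 8b:
  (103/9, 98/9) → C = -349/9
  (-81/14, 521/70) → C = 8623/70
  (125/32, -67/16) → C = -2447/32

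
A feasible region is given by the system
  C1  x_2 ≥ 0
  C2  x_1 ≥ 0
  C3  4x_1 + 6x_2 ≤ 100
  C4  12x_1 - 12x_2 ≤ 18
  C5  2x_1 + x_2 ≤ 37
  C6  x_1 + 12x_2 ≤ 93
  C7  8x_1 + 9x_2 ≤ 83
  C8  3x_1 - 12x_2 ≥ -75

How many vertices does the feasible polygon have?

Intersecting each pair of boundary lines and keeping only the points that satisfy every inequality leaves:
  (0, 0)
  (3/2, 0)
  (0, 25/4)
  (193/34, 71/17)
  (107/41, 283/41)

5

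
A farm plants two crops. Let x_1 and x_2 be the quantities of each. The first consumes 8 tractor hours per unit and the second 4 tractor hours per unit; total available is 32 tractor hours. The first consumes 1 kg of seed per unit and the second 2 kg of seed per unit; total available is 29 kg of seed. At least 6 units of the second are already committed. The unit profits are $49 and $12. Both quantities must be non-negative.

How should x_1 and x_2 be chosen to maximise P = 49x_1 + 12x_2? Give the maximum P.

x_1 = 1, x_2 = 6, maximum P = 121

Feasible corners and P = 49x_1 + 12x_2:
  (0, 8) → P = 96
  (0, 6) → P = 72
  (1, 6) → P = 121

At the optimal vertex, 8x_1 + 4x_2 = 32 and x_2 = 6.
Solving simultaneously gives x_1 = 1, x_2 = 6.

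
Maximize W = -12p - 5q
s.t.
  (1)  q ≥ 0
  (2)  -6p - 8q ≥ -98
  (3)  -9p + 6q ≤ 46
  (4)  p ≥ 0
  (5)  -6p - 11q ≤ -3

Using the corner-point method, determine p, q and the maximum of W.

Feasible corners and W = -12p - 5q:
  (49/3, 0) → W = -196
  (1/2, 0) → W = -6
  (55/27, 193/18) → W = -1405/18
  (0, 23/3) → W = -115/3
  (0, 3/11) → W = -15/11

The optimum lies where p = 0 and -6p - 11q = -3.
Solving simultaneously gives p = 0, q = 3/11.

p = 0, q = 3/11, maximum W = -15/11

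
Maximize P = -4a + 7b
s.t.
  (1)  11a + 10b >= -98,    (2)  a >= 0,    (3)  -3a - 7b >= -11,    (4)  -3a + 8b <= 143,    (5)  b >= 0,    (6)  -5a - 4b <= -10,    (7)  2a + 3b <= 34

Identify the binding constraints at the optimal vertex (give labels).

(3) and (6)

Feasible corners and P = -4a + 7b:
  (11/3, 0) → P = -44/3
  (26/23, 25/23) → P = 71/23
  (2, 0) → P = -8

The maximum is at (26/23, 25/23). Substituting into each constraint, equality holds for (3) and (6); the remaining constraints have slack.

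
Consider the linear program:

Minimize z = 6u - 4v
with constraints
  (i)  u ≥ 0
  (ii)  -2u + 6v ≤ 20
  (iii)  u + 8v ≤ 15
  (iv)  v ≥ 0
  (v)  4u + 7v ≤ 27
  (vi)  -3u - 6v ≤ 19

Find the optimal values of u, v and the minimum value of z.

u = 0, v = 15/8, minimum z = -15/2

Feasible corners and z = 6u - 4v:
  (0, 15/8) → z = -15/2
  (0, 0) → z = 0
  (111/25, 33/25) → z = 534/25
  (27/4, 0) → z = 81/2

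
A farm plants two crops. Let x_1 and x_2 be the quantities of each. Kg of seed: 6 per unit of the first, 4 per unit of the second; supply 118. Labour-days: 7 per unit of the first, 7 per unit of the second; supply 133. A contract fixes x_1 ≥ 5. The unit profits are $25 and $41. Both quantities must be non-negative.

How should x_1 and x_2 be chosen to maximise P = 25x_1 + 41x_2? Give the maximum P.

x_1 = 5, x_2 = 14, maximum P = 699

Extreme points and P = 25x_1 + 41x_2:
  (19, 0) → P = 475
  (5, 0) → P = 125
  (5, 14) → P = 699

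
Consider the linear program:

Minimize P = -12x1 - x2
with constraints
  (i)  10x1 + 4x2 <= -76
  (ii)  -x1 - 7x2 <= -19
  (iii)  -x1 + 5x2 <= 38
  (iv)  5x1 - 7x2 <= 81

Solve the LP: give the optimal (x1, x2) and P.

Vertices and P = -12x1 - x2:
  (-304/33, 133/33) → P = 3515/33
  (-266/27, 152/27) → P = 3040/27
  (-57/4, 19/4) → P = 665/4

The optimum lies where 10x1 + 4x2 = -76 and -x1 - 7x2 = -19.
Solving simultaneously gives x1 = -304/33, x2 = 133/33.

x1 = -304/33, x2 = 133/33, minimum P = 3515/33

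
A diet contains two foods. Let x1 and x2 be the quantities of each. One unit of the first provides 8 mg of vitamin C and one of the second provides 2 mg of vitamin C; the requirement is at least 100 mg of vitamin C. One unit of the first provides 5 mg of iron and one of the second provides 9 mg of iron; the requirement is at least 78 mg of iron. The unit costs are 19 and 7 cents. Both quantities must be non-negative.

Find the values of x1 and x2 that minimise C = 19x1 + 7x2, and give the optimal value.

Corner points and C = 19x1 + 7x2:
  (0, 50) → C = 350
  (78/5, 0) → C = 1482/5
  (12, 2) → C = 242
The feasible region is unbounded (it extends along (0, 1), (1, 0)), but C strictly increases along every unbounded feasible direction, so there is no improving ray and the minimum is attained at a vertex.

At the optimal vertex, 8x1 + 2x2 = 100 and 5x1 + 9x2 = 78.
Solving simultaneously gives x1 = 12, x2 = 2.

x1 = 12, x2 = 2, minimum C = 242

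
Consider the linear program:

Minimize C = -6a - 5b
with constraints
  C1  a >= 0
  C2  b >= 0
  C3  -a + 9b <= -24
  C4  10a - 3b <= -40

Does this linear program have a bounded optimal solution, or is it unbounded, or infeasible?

infeasible

The boundaries a = 0 and 10a - 3b = -40 meet at (0, 40/3), but that point violates -a + 9b ≤ -24. Every candidate vertex is excluded by some other constraint, so the feasible region is empty.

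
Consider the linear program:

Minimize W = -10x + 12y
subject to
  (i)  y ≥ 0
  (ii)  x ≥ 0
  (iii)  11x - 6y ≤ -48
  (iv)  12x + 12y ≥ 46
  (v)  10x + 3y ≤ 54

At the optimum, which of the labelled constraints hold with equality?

Vertices and W = -10x + 12y:
  (0, 8) → W = 96
  (0, 18) → W = 216
  (60/31, 358/31) → W = 3696/31

The minimum is at (0, 8). Substituting into each constraint, equality holds for (ii) and (iii); the remaining constraints have slack.

(ii) and (iii)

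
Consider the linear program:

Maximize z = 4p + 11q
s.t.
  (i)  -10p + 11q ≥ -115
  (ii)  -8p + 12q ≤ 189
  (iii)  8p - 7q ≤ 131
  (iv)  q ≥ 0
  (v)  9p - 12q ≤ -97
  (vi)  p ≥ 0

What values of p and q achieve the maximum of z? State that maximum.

p = 579/8, q = 64, maximum z = 1987/2

Feasible corners and z = 4p + 11q:
  (579/8, 64) → z = 1987/2
  (0, 63/4) → z = 693/4
  (2251/33, 1955/33) → z = 30509/33
  (0, 97/12) → z = 1067/12

The binding constraints are -8p + 12q = 189 and 8p - 7q = 131.
Solving simultaneously gives p = 579/8, q = 64.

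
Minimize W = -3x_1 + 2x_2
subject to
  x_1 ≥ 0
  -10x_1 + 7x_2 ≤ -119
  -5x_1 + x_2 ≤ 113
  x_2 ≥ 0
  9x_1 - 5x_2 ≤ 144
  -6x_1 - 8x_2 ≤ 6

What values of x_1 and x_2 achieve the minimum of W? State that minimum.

Corner points and W = -3x_1 + 2x_2:
  (119/10, 0) → W = -357/10
  (413/13, 369/13) → W = -501/13
  (16, 0) → W = -48

The optimum lies where x_2 = 0 and 9x_1 - 5x_2 = 144.
Solving simultaneously gives x_1 = 16, x_2 = 0.

x_1 = 16, x_2 = 0, minimum W = -48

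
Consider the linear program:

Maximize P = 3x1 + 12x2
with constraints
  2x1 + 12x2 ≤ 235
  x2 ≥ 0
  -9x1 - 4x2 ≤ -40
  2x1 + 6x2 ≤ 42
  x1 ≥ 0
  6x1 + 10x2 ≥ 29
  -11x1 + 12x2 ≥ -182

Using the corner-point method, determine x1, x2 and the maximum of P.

Vertices and P = 3x1 + 12x2:
  (29/6, 0) → P = 29/2
  (182/11, 0) → P = 546/11
  (36/23, 149/23) → P = 1896/23
  (142/33, 7/22) → P = 184/11
  (266/15, 49/45) → P = 994/15

At the optimal vertex, -9x1 - 4x2 = -40 and 2x1 + 6x2 = 42.
Solving simultaneously gives x1 = 36/23, x2 = 149/23.

x1 = 36/23, x2 = 149/23, maximum P = 1896/23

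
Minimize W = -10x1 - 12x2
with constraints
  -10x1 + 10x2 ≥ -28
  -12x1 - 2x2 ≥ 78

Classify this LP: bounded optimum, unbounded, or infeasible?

unbounded

From the feasible point (-181/35, -279/35), moving in the direction (-2, 12) keeps every constraint satisfied while W decreases without bound.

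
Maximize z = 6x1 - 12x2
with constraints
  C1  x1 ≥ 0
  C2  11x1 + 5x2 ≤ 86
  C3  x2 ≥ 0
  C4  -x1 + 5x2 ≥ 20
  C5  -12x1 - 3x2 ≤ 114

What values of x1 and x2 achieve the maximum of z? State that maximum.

Feasible corners and z = 6x1 - 12x2:
  (0, 86/5) → z = -1032/5
  (0, 4) → z = -48
  (11/2, 51/10) → z = -141/5

At the optimal vertex, 11x1 + 5x2 = 86 and -x1 + 5x2 = 20.
Solving simultaneously gives x1 = 11/2, x2 = 51/10.

x1 = 11/2, x2 = 51/10, maximum z = -141/5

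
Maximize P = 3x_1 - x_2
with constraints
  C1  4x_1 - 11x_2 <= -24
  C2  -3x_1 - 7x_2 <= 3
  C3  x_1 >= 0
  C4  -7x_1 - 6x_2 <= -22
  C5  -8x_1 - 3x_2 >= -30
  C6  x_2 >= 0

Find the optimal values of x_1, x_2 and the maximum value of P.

Vertices and P = 3x_1 - x_2:
  (98/101, 256/101) → P = 38/101
  (129/50, 78/25) → P = 231/50
  (0, 11/3) → P = -11/3
  (0, 10) → P = -10

The binding constraints are 4x_1 - 11x_2 = -24 and -8x_1 - 3x_2 = -30.
Solving simultaneously gives x_1 = 129/50, x_2 = 78/25.

x_1 = 129/50, x_2 = 78/25, maximum P = 231/50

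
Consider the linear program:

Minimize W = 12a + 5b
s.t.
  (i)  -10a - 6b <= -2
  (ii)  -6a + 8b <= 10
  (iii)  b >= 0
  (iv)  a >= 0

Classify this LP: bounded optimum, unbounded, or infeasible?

bounded optimum

Vertices and W = 12a + 5b:
  (1/5, 0) → W = 12/5
  (0, 1/3) → W = 5/3
  (0, 5/4) → W = 25/4
The feasible region has finitely many vertices and no improving ray; the minimum is 5/3 at (0, 1/3).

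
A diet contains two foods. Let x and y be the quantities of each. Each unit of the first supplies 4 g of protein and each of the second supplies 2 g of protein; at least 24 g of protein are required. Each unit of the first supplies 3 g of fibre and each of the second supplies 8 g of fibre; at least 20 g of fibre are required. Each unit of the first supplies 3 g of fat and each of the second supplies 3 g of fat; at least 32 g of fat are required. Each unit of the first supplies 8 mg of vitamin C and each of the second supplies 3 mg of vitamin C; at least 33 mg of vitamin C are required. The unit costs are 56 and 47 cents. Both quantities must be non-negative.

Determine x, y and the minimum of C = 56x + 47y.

Corner points and C = 56x + 47y:
  (0, 12) → C = 564
  (32/3, 0) → C = 1792/3
  (4/3, 28/3) → C = 1540/3
The feasible region is unbounded (it extends along (0, 1), (1, 0)), but C strictly increases along every unbounded feasible direction, so there is no improving ray and the minimum is attained at a vertex.

At the optimal vertex, 4x + 2y = 24 and 3x + 3y = 32.
Solving simultaneously gives x = 4/3, y = 28/3.

x = 4/3, y = 28/3, minimum C = 1540/3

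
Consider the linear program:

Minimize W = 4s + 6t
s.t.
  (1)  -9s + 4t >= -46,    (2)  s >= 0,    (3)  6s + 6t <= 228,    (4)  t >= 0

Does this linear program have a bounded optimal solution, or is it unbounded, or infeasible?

Extreme points and W = 4s + 6t:
  (198/13, 296/13) → W = 2568/13
  (46/9, 0) → W = 184/9
  (0, 38) → W = 228
  (0, 0) → W = 0
The feasible region has finitely many vertices and no improving ray; the minimum is 0 at (0, 0).

bounded optimum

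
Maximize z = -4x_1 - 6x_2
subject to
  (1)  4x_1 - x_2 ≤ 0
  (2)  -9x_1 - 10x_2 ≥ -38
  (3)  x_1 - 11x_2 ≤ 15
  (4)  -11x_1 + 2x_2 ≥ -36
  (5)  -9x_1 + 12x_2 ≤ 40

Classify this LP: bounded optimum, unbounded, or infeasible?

bounded optimum

Corner points and z = -4x_1 - 6x_2:
  (38/49, 152/49) → z = -152/7
  (-15/43, -60/43) → z = 420/43
  (28/99, 39/11) → z = -2218/99
  (-620/87, -175/87) → z = 3530/87
The feasible region has finitely many vertices and no improving ray; the maximum is 3530/87 at (-620/87, -175/87).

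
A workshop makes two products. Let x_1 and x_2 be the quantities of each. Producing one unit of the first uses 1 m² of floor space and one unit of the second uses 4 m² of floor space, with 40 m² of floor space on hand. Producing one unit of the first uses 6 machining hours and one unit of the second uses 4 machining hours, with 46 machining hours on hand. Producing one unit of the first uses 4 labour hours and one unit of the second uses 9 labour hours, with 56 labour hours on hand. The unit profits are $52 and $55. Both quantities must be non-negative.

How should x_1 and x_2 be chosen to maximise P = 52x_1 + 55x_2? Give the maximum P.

x_1 = 5, x_2 = 4, maximum P = 480

Feasible corners and P = 52x_1 + 55x_2:
  (0, 0) → P = 0
  (0, 56/9) → P = 3080/9
  (23/3, 0) → P = 1196/3
  (5, 4) → P = 480

At the optimal vertex, 6x_1 + 4x_2 = 46 and 4x_1 + 9x_2 = 56.
Solving simultaneously gives x_1 = 5, x_2 = 4.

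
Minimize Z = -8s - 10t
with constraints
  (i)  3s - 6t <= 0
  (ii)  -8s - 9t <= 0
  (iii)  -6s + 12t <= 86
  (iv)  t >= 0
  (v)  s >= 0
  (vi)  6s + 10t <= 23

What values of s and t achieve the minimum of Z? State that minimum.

s = 23/11, t = 23/22, minimum Z = -299/11

Feasible corners and Z = -8s - 10t:
  (0, 0) → Z = 0
  (23/11, 23/22) → Z = -299/11
  (0, 23/10) → Z = -23

The optimum lies where 3s - 6t = 0 and 6s + 10t = 23.
Solving simultaneously gives s = 23/11, t = 23/22.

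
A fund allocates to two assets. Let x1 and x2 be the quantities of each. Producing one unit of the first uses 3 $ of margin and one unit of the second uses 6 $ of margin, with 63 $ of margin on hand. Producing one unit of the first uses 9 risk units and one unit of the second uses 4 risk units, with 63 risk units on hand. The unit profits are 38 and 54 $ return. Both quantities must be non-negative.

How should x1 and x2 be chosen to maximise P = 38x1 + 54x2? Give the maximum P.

x1 = 3, x2 = 9, maximum P = 600

Corner points and P = 38x1 + 54x2:
  (0, 0) → P = 0
  (0, 21/2) → P = 567
  (7, 0) → P = 266
  (3, 9) → P = 600

The optimum lies where 3x1 + 6x2 = 63 and 9x1 + 4x2 = 63.
Solving simultaneously gives x1 = 3, x2 = 9.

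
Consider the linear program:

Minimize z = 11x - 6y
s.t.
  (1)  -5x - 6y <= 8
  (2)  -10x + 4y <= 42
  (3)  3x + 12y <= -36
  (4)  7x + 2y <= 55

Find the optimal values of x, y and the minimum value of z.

Vertices and z = 11x - 6y:
  (20/7, -26/7) → z = 376/7
  (173/16, -331/32) → z = 181
  (122/13, -139/26) → z = 1759/13

x = 20/7, y = -26/7, minimum z = 376/7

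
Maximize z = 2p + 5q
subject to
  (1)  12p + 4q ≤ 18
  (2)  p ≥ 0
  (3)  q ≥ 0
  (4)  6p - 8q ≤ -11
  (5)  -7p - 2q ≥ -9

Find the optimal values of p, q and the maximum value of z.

Extreme points and z = 2p + 5q:
  (0, 9/2) → z = 45/2
  (0, 11/8) → z = 55/8
  (25/34, 131/68) → z = 755/68

p = 0, q = 9/2, maximum z = 45/2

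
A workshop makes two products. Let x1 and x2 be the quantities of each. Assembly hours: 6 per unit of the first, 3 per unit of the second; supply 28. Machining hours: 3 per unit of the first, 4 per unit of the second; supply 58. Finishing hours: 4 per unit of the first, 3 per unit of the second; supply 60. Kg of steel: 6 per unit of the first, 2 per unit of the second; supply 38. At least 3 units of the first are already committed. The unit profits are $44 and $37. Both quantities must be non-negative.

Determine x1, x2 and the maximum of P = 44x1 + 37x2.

x1 = 3, x2 = 10/3, maximum P = 766/3

Feasible corners and P = 44x1 + 37x2:
  (14/3, 0) → P = 616/3
  (3, 0) → P = 132
  (3, 10/3) → P = 766/3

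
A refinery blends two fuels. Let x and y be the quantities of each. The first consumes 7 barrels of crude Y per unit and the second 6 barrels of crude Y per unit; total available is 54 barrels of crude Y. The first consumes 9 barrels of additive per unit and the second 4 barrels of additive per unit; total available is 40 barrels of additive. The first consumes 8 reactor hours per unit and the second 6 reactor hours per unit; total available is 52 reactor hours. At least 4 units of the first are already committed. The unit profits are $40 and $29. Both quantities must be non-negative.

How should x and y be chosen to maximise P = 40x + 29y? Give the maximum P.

Corner points and P = 40x + 29y:
  (40/9, 0) → P = 1600/9
  (4, 0) → P = 160
  (4, 1) → P = 189

x = 4, y = 1, maximum P = 189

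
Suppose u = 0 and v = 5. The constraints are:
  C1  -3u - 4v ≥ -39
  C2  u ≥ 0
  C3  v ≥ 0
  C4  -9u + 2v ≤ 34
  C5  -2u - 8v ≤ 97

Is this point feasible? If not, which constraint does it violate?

feasible

C1: -20 ≥ -39 ✓
C2: 0 ≥ 0 ✓
C3: 5 ≥ 0 ✓
C4: 10 ≤ 34 ✓
C5: -40 ≤ 97 ✓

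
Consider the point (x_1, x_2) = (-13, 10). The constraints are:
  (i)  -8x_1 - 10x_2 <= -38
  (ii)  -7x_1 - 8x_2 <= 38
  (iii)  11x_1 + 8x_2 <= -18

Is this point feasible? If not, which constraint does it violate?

not feasible — violates (i)

Constraint (i): -8x_1 - 10x_2 = 4, which is not ≤ -38. All other constraints are satisfied.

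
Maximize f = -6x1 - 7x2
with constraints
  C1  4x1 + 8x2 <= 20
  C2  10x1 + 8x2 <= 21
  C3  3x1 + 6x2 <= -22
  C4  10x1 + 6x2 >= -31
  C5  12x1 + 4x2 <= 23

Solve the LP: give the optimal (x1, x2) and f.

Vertices and f = -6x1 - 7x2:
  (-9/7, -127/42) → f = 1213/42
  (113/30, -111/20) → f = 65/4
  (131/16, -301/16) → f = 1321/16

The binding constraints are 10x1 + 6x2 = -31 and 12x1 + 4x2 = 23.
Solving simultaneously gives x1 = 131/16, x2 = -301/16.

x1 = 131/16, x2 = -301/16, maximum f = 1321/16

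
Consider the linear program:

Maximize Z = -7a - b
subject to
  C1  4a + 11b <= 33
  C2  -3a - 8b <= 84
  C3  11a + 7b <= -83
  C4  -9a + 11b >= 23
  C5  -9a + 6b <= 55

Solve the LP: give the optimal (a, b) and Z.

a = -467/45, b = -32/5, maximum Z = 3557/45

At the optimal vertex, -9a + 11b = 23 and -9a + 6b = 55.
Solving simultaneously gives a = -467/45, b = -32/5.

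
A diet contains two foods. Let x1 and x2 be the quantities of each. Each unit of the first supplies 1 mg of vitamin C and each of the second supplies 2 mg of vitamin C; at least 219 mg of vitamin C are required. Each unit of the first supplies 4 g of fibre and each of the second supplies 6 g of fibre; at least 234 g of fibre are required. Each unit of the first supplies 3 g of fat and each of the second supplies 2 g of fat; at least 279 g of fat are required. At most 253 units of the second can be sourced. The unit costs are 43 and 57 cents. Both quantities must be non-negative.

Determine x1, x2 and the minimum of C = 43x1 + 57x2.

The feasible region is unbounded (it extends along (1, 0)), but C strictly increases along every unbounded feasible direction, so there is no improving ray and the minimum is attained at a vertex.

At the optimal vertex, x1 + 2x2 = 219 and 3x1 + 2x2 = 279.
Solving simultaneously gives x1 = 30, x2 = 189/2.

x1 = 30, x2 = 189/2, minimum C = 13353/2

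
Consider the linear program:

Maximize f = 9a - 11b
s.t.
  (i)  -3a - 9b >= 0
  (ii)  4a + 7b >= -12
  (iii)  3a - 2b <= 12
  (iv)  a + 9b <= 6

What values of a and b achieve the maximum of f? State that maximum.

a = 60/29, b = -84/29, maximum f = 1464/29

Feasible corners and f = 9a - 11b:
  (36/11, -12/11) → f = 456/11
  (-3, 1) → f = -38
  (60/29, -84/29) → f = 1464/29
  (-150/29, 36/29) → f = -1746/29

The optimum lies where 4a + 7b = -12 and 3a - 2b = 12.
Solving simultaneously gives a = 60/29, b = -84/29.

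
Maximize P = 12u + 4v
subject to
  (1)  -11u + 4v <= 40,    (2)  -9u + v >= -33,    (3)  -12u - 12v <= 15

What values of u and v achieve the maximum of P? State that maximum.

Feasible corners and P = 12u + 4v:
  (172/25, 723/25) → P = 4956/25
  (-3, 7/4) → P = -29
  (127/40, -177/40) → P = 102/5

At the optimal vertex, -11u + 4v = 40 and -9u + v = -33.
Solving simultaneously gives u = 172/25, v = 723/25.

u = 172/25, v = 723/25, maximum P = 4956/25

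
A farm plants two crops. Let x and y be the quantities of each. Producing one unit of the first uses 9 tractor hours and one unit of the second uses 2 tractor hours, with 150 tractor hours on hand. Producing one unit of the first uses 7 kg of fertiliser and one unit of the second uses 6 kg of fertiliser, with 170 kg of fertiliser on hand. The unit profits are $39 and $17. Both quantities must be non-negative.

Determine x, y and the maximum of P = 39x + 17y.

x = 14, y = 12, maximum P = 750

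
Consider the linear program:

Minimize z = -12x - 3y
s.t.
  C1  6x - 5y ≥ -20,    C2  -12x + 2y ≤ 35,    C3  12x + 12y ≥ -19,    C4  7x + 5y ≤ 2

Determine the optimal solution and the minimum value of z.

x = 119/24, y = -157/24, minimum z = -319/8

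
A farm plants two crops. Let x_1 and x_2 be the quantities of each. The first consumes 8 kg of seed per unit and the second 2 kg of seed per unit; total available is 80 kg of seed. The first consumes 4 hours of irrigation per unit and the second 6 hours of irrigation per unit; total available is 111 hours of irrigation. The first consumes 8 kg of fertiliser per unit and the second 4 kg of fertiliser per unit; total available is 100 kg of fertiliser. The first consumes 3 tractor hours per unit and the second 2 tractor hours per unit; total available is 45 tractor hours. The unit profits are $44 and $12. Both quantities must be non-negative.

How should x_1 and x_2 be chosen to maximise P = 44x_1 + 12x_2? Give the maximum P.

Vertices and P = 44x_1 + 12x_2:
  (0, 0) → P = 0
  (0, 37/2) → P = 222
  (10, 0) → P = 440
  (15/2, 10) → P = 450
  (24/5, 153/10) → P = 1974/5
  (5, 15) → P = 400

The optimum lies where 8x_1 + 2x_2 = 80 and 8x_1 + 4x_2 = 100.
Solving simultaneously gives x_1 = 15/2, x_2 = 10.

x_1 = 15/2, x_2 = 10, maximum P = 450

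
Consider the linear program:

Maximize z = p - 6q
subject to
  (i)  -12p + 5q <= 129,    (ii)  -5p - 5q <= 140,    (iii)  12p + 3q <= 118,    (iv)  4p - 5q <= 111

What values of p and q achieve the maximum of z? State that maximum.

Extreme points and z = p - 6q:
  (-269/17, -207/17) → z = 973/17
  (203/96, 247/8) → z = -17581/96
  (-29/9, -223/9) → z = 1309/9
  (923/72, -215/18) → z = 6083/72

The optimum lies where -5p - 5q = 140 and 4p - 5q = 111.
Solving simultaneously gives p = -29/9, q = -223/9.

p = -29/9, q = -223/9, maximum z = 1309/9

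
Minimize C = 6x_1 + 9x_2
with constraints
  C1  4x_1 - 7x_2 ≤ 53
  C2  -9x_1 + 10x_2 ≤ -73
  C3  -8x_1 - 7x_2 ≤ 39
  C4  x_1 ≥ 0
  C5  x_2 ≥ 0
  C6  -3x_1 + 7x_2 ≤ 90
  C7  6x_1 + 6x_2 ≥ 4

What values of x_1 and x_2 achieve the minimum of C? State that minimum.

x_1 = 73/9, x_2 = 0, minimum C = 146/3

Extreme points and C = 6x_1 + 9x_2:
  (53/4, 0) → C = 159/2
  (143, 519/7) → C = 10677/7
  (73/9, 0) → C = 146/3
  (1411/33, 343/11) → C = 5909/11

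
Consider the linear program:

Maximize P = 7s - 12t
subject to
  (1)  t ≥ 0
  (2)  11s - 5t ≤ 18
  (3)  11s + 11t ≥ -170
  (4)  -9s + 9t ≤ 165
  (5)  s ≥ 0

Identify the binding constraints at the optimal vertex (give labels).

Extreme points and P = 7s - 12t:
  (18/11, 0) → P = 126/11
  (0, 0) → P = 0
  (329/18, 659/18) → P = -5605/18
  (0, 55/3) → P = -220

The maximum is at (18/11, 0). Substituting into each constraint, equality holds for (1) and (2); the remaining constraints have slack.

(1) and (2)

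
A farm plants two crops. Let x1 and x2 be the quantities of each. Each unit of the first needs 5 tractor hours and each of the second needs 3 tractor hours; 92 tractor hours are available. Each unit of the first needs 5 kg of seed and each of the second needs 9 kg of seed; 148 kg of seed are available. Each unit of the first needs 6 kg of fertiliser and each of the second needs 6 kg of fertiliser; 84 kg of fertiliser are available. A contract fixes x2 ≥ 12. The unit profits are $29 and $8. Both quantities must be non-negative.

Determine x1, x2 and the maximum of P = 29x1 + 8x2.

x1 = 2, x2 = 12, maximum P = 154

The optimum lies where 6x1 + 6x2 = 84 and x2 = 12.
Solving simultaneously gives x1 = 2, x2 = 12.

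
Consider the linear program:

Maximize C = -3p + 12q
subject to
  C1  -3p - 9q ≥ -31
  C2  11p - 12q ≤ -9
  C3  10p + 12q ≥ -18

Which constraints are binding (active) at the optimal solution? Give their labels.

C1 and C3

Extreme points and C = -3p + 12q:
  (97/45, 368/135) → C = 1181/45
  (-89/9, 182/27) → C = 995/9
  (-9/7, -3/7) → C = -9/7

The maximum is at (-89/9, 182/27). Substituting into each constraint, equality holds for C1 and C3; the remaining constraints have slack.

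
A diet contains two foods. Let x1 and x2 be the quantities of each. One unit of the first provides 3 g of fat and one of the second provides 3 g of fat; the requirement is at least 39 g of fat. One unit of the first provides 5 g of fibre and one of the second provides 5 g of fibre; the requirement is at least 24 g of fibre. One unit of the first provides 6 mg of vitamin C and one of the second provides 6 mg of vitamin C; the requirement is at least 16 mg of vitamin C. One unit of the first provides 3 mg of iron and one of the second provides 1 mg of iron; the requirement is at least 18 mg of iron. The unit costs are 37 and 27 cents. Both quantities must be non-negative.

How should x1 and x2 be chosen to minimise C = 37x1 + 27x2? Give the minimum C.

Extreme points and C = 37x1 + 27x2:
  (0, 18) → C = 486
  (13, 0) → C = 481
  (5/2, 21/2) → C = 376
The feasible region is unbounded (it extends along (0, 1), (1, 0)), but C strictly increases along every unbounded feasible direction, so there is no improving ray and the minimum is attained at a vertex.

x1 = 5/2, x2 = 21/2, minimum C = 376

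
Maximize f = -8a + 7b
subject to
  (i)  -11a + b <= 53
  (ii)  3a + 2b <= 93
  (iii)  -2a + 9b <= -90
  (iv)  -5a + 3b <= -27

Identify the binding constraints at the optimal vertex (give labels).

(iii) and (iv)

Corner points and f = -8a + 7b:
  (-93/14, -281/14) → f = -1223/14
  (1017/31, -84/31) → f = -8724/31
  (-9/13, -132/13) → f = -852/13
The feasible region is unbounded (it extends along (-1, -11), (2, -3)), but f strictly decreases along every unbounded feasible direction, so there is no improving ray and the maximum is attained at a vertex.

The maximum is at (-9/13, -132/13). Substituting into each constraint, equality holds for (iii) and (iv); the remaining constraints have slack.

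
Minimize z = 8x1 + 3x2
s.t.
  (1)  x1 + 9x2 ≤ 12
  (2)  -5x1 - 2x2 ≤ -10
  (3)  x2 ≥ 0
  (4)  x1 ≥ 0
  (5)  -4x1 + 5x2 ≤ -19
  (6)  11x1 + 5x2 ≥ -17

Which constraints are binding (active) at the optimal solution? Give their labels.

(3) and (5)

Vertices and z = 8x1 + 3x2:
  (12, 0) → z = 96
  (231/41, 29/41) → z = 1935/41
  (19/4, 0) → z = 38

The minimum is at (19/4, 0). Substituting into each constraint, equality holds for (3) and (5); the remaining constraints have slack.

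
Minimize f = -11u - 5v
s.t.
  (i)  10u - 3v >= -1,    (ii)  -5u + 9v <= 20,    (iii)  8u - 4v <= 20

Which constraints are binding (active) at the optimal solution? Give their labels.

Vertices and f = -11u - 5v:
  (17/25, 13/5) → f = -512/25
  (-4, -13) → f = 109
  (5, 5) → f = -80

The minimum is at (5, 5). Substituting into each constraint, equality holds for (ii) and (iii); the remaining constraints have slack.

(ii) and (iii)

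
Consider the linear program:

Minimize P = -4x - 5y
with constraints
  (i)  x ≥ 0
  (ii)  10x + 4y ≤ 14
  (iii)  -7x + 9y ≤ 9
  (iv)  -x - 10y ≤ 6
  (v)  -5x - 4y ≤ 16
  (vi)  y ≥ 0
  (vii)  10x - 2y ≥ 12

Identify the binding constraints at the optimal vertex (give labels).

Corner points and P = -4x - 5y:
  (7/5, 0) → P = -28/5
  (19/15, 1/3) → P = -101/15
  (6/5, 0) → P = -24/5

The minimum is at (19/15, 1/3). Substituting into each constraint, equality holds for (ii) and (vii); the remaining constraints have slack.

(ii) and (vii)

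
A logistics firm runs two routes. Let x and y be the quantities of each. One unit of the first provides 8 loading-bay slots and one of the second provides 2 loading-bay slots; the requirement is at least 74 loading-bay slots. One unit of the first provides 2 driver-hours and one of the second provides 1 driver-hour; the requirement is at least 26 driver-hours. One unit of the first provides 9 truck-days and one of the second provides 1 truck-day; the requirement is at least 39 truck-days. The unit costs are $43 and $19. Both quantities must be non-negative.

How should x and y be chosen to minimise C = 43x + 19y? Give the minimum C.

Corner points and C = 43x + 19y:
  (0, 39) → C = 741
  (13, 0) → C = 559
  (11/2, 15) → C = 1043/2
  (2/5, 177/5) → C = 3449/5
The feasible region is unbounded (it extends along (0, 1), (1, 0)), but C strictly increases along every unbounded feasible direction, so there is no improving ray and the minimum is attained at a vertex.

At the optimal vertex, 8x + 2y = 74 and 2x + y = 26.
Solving simultaneously gives x = 11/2, y = 15.

x = 11/2, y = 15, minimum C = 1043/2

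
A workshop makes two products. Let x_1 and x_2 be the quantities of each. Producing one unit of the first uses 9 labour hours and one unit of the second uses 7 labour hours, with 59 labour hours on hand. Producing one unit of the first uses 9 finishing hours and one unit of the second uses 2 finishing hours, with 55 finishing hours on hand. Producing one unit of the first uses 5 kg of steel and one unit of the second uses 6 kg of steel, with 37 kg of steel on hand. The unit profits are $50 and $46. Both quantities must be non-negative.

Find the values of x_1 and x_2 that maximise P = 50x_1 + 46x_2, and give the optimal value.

x_1 = 5, x_2 = 2, maximum P = 342

Feasible corners and P = 50x_1 + 46x_2:
  (0, 0) → P = 0
  (0, 37/6) → P = 851/3
  (55/9, 0) → P = 2750/9
  (89/15, 4/5) → P = 5002/15
  (5, 2) → P = 342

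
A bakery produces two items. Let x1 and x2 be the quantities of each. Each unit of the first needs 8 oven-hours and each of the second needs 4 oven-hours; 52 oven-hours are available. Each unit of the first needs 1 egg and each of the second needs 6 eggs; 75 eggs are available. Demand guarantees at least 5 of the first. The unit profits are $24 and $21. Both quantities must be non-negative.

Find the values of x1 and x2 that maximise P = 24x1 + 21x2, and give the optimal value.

Extreme points and P = 24x1 + 21x2:
  (13/2, 0) → P = 156
  (5, 0) → P = 120
  (5, 3) → P = 183

x1 = 5, x2 = 3, maximum P = 183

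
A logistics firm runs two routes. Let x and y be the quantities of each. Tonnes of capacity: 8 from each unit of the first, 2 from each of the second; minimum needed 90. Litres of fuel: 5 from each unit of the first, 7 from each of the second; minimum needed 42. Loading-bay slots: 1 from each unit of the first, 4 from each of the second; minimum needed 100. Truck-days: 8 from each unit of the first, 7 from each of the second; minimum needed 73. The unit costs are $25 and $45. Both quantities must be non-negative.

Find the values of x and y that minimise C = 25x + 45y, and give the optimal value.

Extreme points and C = 25x + 45y:
  (0, 45) → C = 2025
  (100, 0) → C = 2500
  (16/3, 71/3) → C = 3595/3
The feasible region is unbounded (it extends along (0, 1), (1, 0)), but C strictly increases along every unbounded feasible direction, so there is no improving ray and the minimum is attained at a vertex.

x = 16/3, y = 71/3, minimum C = 3595/3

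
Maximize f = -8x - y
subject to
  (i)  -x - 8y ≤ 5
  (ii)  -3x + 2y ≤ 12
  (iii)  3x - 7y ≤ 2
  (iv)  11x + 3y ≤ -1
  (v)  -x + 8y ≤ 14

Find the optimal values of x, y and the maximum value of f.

x = -53/13, y = -3/26, maximum f = 851/26

Extreme points and f = -8x - y:
  (-53/13, -3/26) → f = 851/26
  (-19/31, -17/31) → f = 169/31
  (-34/11, 15/11) → f = 257/11
  (-1/86, -25/86) → f = 33/86
  (-50/91, 153/91) → f = 19/7

The optimum lies where -x - 8y = 5 and -3x + 2y = 12.
Solving simultaneously gives x = -53/13, y = -3/26.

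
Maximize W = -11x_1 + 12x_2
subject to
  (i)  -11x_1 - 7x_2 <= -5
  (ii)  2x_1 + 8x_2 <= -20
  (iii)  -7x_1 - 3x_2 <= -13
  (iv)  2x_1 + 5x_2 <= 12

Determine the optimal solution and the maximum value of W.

x_1 = 82/25, x_2 = -83/25, maximum W = -1898/25

Feasible corners and W = -11x_1 + 12x_2:
  (19/4, -27/4) → W = -533/4
  (82/25, -83/25) → W = -1898/25
  (98/3, -32/3) → W = -1462/3
The feasible region is unbounded (it extends along (5, -2), (7, -11)), but W strictly decreases along every unbounded feasible direction, so there is no improving ray and the maximum is attained at a vertex.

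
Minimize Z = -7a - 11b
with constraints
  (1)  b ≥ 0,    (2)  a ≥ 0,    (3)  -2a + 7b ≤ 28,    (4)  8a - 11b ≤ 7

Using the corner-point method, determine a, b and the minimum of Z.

Feasible corners and Z = -7a - 11b:
  (0, 0) → Z = 0
  (7/8, 0) → Z = -49/8
  (0, 4) → Z = -44
  (21/2, 7) → Z = -301/2

The binding constraints are -2a + 7b = 28 and 8a - 11b = 7.
Solving simultaneously gives a = 21/2, b = 7.

a = 21/2, b = 7, minimum Z = -301/2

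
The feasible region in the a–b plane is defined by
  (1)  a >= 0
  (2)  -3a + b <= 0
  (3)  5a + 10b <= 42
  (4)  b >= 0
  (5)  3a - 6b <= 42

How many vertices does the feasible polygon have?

3

Pairwise boundary intersections that survive every other constraint:
  (0, 0)
  (6/5, 18/5)
  (42/5, 0)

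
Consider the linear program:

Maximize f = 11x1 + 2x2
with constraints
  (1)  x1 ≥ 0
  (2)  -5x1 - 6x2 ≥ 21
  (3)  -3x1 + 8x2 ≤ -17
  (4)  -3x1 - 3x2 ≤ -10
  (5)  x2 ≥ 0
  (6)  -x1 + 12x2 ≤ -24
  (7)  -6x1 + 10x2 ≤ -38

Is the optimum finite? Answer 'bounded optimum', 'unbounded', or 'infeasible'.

The boundaries -5x1 - 6x2 = 21 and -3x1 - 3x2 = -10 meet at (41, -113/3), but that point violates x2 ≥ 0. Every candidate vertex is excluded by some other constraint, so the feasible region is empty.

infeasible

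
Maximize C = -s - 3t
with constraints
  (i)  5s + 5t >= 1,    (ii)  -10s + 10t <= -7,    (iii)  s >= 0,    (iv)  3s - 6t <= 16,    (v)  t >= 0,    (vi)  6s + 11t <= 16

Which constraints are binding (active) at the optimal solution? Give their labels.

Vertices and C = -s - 3t:
  (7/10, 0) → C = -7/10
  (237/170, 59/85) → C = -591/170
  (8/3, 0) → C = -8/3

The maximum is at (7/10, 0). Substituting into each constraint, equality holds for (ii) and (v); the remaining constraints have slack.

(ii) and (v)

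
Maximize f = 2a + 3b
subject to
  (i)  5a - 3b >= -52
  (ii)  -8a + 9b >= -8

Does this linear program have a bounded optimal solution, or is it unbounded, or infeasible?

From the feasible point (-164/7, -152/7), moving in the direction (9, 8) keeps every constraint satisfied while f increases without bound.

unbounded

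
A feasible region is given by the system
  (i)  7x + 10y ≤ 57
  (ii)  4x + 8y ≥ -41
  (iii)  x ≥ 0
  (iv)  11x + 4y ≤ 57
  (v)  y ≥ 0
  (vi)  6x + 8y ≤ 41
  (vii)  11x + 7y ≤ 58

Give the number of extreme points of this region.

Intersecting each pair of boundary lines and keeping only the points that satisfy every inequality leaves:
  (0, 0)
  (0, 41/8)
  (57/11, 0)
  (167/33, 1/3)
  (177/46, 103/46)

5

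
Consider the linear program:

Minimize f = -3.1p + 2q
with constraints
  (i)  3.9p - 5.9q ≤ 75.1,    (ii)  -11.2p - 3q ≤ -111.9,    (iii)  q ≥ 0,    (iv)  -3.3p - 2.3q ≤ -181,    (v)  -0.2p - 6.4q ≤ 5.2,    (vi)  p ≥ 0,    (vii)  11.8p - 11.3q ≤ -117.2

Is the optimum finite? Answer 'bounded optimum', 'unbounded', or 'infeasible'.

From the feasible point (0, 1810/23), moving in the direction (11.3, 11.8) keeps every constraint satisfied while f decreases without bound.

unbounded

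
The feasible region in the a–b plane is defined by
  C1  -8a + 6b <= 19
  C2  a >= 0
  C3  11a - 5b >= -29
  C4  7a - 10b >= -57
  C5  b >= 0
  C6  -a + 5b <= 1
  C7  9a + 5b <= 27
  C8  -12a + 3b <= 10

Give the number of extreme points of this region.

4

Pairwise boundary intersections that survive every other constraint:
  (0, 0)
  (0, 1/5)
  (3, 0)
  (13/5, 18/25)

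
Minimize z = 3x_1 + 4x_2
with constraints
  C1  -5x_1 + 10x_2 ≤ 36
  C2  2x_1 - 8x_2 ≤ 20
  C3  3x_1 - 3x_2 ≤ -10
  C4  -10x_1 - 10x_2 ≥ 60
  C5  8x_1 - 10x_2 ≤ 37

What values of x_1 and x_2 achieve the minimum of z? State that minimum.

x_1 = -122/5, x_2 = -43/5, minimum z = -538/5

Vertices and z = 3x_1 + 4x_2:
  (-122/5, -43/5) → z = -538/5
  (-32/5, 2/5) → z = -88/5
  (-70/9, -40/9) → z = -370/9
  (-14/3, -4/3) → z = -58/3

At the optimal vertex, -5x_1 + 10x_2 = 36 and 2x_1 - 8x_2 = 20.
Solving simultaneously gives x_1 = -122/5, x_2 = -43/5.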